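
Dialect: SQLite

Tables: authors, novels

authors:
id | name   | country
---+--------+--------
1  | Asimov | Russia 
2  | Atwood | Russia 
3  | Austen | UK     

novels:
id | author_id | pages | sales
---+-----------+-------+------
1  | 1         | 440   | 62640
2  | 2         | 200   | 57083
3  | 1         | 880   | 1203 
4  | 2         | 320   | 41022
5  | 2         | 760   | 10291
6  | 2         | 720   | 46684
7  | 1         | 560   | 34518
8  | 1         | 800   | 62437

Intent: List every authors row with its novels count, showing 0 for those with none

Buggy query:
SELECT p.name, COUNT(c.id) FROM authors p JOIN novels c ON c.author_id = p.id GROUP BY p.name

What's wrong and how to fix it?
Bug: INNER JOIN drops authors rows that have no matching novels rows

Fix: Use LEFT JOIN so parents without children still appear (COUNT(c.id) gives 0)

Corrected query:
SELECT p.name, COUNT(c.id) FROM authors p LEFT JOIN novels c ON c.author_id = p.id GROUP BY p.name

Result:
name   | COUNT(c.id)
-------+------------
Asimov | 4          
Atwood | 4          
Austen | 0          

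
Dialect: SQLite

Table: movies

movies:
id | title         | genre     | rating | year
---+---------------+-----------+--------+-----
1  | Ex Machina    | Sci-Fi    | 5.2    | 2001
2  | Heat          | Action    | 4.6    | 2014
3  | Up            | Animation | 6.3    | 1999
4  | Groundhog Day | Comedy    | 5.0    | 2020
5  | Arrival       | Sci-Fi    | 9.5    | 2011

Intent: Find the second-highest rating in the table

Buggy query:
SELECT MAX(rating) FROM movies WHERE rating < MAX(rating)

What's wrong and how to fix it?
Bug: The inner MAX is an aggregate inside WHERE, which is not allowed

Fix: Compute the overall MAX in a subquery, then take MAX of rows below it

Corrected query:
SELECT MAX(rating) FROM movies WHERE rating < (SELECT MAX(rating) FROM movies)

Result:
MAX(rating)
-----------
6.3        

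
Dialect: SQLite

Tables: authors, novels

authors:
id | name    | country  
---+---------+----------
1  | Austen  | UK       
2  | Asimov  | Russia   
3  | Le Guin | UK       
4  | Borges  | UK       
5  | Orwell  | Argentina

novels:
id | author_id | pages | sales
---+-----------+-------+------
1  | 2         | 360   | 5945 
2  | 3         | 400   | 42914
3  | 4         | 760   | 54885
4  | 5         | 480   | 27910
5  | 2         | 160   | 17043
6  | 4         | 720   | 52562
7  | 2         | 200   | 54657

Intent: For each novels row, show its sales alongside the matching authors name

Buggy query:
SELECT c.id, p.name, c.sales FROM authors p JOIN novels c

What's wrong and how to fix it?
Bug: JOIN with no ON clause produces a cartesian product; every novels row pairs with every authors row

Fix: Specify the join condition linking the foreign key to the parent id

Corrected query:
SELECT c.id, p.name, c.sales FROM authors p JOIN novels c ON c.author_id = p.id

Result:
id | name    | sales
---+---------+------
1  | Asimov  | 5945 
2  | Le Guin | 42914
3  | Borges  | 54885
4  | Orwell  | 27910
5  | Asimov  | 17043
6  | Borges  | 52562
7  | Asimov  | 54657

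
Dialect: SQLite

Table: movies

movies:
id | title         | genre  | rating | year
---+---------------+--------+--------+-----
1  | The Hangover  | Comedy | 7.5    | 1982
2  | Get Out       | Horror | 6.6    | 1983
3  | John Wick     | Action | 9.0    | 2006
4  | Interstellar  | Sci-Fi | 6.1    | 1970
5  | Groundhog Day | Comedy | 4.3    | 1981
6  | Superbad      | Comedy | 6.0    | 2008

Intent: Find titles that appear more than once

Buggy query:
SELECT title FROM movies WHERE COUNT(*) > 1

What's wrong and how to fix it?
Bug: WHERE can't reference COUNT(*); aggregates are computed after WHERE

Fix: Group first, then use HAVING for the count condition

Corrected query:
SELECT title FROM movies GROUP BY title HAVING COUNT(*) > 1

Result:
(no rows)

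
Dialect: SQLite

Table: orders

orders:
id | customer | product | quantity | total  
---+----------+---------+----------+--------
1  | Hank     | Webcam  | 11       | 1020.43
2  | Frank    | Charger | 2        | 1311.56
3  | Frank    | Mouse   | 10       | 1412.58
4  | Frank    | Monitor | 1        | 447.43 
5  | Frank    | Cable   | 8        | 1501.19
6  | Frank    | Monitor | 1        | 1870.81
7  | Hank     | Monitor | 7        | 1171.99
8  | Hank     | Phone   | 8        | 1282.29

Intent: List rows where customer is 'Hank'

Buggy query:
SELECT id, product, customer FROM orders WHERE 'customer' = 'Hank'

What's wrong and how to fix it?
Bug: Single quotes denote string literals in SQL; the column name is being compared as a constant string

Fix: Reference the column as customer without single quotes

Corrected query:
SELECT id, product, customer FROM orders WHERE customer = 'Hank'

Result:
id | product | customer
---+---------+---------
1  | Webcam  | Hank    
7  | Monitor | Hank    
8  | Phone   | Hank    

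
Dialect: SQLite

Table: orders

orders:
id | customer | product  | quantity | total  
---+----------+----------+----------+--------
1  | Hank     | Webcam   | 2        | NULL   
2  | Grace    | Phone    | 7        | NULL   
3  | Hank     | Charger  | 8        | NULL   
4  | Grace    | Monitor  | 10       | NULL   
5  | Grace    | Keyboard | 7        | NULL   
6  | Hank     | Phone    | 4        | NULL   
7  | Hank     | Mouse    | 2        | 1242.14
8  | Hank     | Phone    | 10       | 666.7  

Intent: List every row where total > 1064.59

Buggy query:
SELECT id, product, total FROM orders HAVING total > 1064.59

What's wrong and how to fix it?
Bug: This is a non-aggregate query (no GROUP BY, no aggregates), so in SQLite the HAVING clause is invalid here; a row-level condition belongs in WHERE

Fix: Replace HAVING with WHERE since the condition applies to individual rows

Corrected query:
SELECT id, product, total FROM orders WHERE total > 1064.59

Result:
id | product | total  
---+---------+--------
7  | Mouse   | 1242.14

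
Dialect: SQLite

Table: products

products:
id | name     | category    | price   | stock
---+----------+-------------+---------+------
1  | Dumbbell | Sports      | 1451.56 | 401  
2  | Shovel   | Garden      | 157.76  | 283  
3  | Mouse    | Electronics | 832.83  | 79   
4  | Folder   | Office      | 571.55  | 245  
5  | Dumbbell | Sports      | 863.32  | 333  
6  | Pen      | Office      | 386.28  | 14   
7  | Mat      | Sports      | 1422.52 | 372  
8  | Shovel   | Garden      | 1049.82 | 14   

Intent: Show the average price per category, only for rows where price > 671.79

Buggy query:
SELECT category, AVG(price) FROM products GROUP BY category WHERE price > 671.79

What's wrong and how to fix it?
Bug: WHERE cannot follow GROUP BY

Fix: Place WHERE between FROM and GROUP BY

Corrected query:
SELECT category, AVG(price) FROM products WHERE price > 671.79 GROUP BY category

Result:
category    | AVG(price)
------------+-----------
Electronics | 832.83    
Garden      | 1049.82   
Sports      | 1245.8    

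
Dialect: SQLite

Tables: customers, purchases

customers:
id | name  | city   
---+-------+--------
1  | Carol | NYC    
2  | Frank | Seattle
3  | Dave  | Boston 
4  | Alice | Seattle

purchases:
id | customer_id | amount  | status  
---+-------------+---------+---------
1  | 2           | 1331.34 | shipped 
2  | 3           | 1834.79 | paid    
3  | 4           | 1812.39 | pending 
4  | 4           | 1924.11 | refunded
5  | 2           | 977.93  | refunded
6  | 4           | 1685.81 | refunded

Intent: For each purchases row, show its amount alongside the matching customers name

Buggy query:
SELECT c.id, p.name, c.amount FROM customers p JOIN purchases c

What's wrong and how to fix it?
Bug: JOIN with no ON clause produces a cartesian product; every purchases row pairs with every customers row

Fix: Add ON c.customer_id = p.id to the JOIN

Corrected query:
SELECT c.id, p.name, c.amount FROM customers p JOIN purchases c ON c.customer_id = p.id

Result:
id | name  | amount 
---+-------+--------
1  | Frank | 1331.34
2  | Dave  | 1834.79
3  | Alice | 1812.39
4  | Alice | 1924.11
5  | Frank | 977.93 
6  | Alice | 1685.81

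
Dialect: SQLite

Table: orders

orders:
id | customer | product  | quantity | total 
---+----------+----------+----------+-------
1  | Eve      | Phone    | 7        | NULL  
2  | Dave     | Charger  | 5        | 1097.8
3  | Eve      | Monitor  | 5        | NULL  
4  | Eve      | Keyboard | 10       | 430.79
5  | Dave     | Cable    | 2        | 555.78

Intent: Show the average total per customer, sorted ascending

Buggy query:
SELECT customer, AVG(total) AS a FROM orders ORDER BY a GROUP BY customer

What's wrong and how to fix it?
Bug: ORDER BY appears before GROUP BY; SQL clause order requires GROUP BY first

Fix: Move ORDER BY to the end, after GROUP BY

Corrected query:
SELECT customer, AVG(total) AS a FROM orders GROUP BY customer ORDER BY a

Result:
customer | a     
---------+-------
Eve      | 430.79
Dave     | 826.79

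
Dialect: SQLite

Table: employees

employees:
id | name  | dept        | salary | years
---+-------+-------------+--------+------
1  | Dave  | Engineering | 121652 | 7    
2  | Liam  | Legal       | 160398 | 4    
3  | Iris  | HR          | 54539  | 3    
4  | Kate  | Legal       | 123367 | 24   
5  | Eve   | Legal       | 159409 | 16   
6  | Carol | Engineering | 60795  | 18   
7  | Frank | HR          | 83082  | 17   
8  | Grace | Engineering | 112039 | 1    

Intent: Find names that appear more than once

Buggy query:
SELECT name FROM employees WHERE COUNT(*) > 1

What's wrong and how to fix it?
Bug: WHERE can't reference COUNT(*); aggregates are computed after WHERE

Fix: Group first, then use HAVING for the count condition

Corrected query:
SELECT name FROM employees GROUP BY name HAVING COUNT(*) > 1

Result:
(no rows)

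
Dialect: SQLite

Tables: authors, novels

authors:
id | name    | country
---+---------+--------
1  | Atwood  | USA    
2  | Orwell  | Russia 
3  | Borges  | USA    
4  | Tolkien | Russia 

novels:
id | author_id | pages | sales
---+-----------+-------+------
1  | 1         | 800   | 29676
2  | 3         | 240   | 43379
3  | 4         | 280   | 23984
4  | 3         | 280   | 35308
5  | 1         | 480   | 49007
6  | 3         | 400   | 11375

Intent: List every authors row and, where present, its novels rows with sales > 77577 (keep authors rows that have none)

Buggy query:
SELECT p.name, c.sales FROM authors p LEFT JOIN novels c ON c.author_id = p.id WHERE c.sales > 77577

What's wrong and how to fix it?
Bug: Filtering c.sales in WHERE discards the NULL rows produced by LEFT JOIN, turning it into an inner join

Fix: Move the right-table condition into the ON clause so unmatched parents are kept

Corrected query:
SELECT p.name, c.sales FROM authors p LEFT JOIN novels c ON c.author_id = p.id AND c.sales > 77577

Result:
name    | sales
--------+------
Atwood  | NULL 
Orwell  | NULL 
Borges  | NULL 
Tolkien | NULL 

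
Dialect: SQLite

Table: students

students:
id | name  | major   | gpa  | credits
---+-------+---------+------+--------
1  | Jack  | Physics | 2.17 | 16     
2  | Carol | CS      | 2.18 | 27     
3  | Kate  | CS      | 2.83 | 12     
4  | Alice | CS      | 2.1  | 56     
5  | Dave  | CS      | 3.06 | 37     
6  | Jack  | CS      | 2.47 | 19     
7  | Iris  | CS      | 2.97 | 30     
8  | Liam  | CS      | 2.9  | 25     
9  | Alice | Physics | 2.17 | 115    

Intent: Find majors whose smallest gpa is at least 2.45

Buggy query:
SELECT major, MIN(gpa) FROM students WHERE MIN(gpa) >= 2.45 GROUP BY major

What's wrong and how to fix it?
Bug: MIN() in WHERE is a misuse of aggregate

Fix: Use HAVING for the per-group MIN condition

Corrected query:
SELECT major, MIN(gpa) FROM students GROUP BY major HAVING MIN(gpa) >= 2.45

Result:
(no rows)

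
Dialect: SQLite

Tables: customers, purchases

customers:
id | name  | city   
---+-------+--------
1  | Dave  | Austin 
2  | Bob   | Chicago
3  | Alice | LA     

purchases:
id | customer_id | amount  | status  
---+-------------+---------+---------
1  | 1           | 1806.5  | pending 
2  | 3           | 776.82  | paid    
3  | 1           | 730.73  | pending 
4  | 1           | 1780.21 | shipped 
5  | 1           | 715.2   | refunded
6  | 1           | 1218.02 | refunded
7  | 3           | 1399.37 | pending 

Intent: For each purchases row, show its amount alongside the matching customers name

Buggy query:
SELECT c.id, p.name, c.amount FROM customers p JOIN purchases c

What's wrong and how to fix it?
Bug: Missing join condition: each purchases row is matched to all customers rows instead of just its own

Fix: Add ON c.customer_id = p.id to the JOIN

Corrected query:
SELECT c.id, p.name, c.amount FROM customers p JOIN purchases c ON c.customer_id = p.id

Result:
id | name  | amount 
---+-------+--------
1  | Dave  | 1806.5 
2  | Alice | 776.82 
3  | Dave  | 730.73 
4  | Dave  | 1780.21
5  | Dave  | 715.2  
6  | Dave  | 1218.02
7  | Alice | 1399.37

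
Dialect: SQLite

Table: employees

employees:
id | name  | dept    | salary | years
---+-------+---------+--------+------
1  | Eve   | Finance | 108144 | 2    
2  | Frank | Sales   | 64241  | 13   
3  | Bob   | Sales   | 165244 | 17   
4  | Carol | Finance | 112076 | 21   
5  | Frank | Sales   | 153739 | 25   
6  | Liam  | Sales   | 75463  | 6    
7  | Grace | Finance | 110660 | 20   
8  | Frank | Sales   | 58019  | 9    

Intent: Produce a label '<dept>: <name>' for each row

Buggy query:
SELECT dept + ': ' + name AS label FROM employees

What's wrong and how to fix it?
Bug: '+' is numeric addition; on text columns SQLite converts them to 0 instead of concatenating

Fix: Use the || operator for string concatenation

Corrected query:
SELECT dept || ': ' || name AS label FROM employees

Result:
label         
--------------
Finance: Eve  
Sales: Frank  
Sales: Bob    
Finance: Carol
Sales: Frank  
Sales: Liam   
Finance: Grace
Sales: Frank  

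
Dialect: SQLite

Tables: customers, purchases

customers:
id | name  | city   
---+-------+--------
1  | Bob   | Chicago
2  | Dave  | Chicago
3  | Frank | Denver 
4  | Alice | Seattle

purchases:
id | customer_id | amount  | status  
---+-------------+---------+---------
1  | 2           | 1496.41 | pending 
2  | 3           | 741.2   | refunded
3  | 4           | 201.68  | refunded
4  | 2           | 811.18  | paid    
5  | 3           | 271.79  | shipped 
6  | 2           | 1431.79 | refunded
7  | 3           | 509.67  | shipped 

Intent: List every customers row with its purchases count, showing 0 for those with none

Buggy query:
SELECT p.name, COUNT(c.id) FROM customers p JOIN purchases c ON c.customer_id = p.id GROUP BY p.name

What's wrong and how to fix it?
Bug: INNER JOIN drops customers rows that have no matching purchases rows

Fix: Use LEFT JOIN so parents without children still appear (COUNT(c.id) gives 0)

Corrected query:
SELECT p.name, COUNT(c.id) FROM customers p LEFT JOIN purchases c ON c.customer_id = p.id GROUP BY p.name

Result:
name  | COUNT(c.id)
------+------------
Alice | 1          
Bob   | 0          
Dave  | 3          
Frank | 3          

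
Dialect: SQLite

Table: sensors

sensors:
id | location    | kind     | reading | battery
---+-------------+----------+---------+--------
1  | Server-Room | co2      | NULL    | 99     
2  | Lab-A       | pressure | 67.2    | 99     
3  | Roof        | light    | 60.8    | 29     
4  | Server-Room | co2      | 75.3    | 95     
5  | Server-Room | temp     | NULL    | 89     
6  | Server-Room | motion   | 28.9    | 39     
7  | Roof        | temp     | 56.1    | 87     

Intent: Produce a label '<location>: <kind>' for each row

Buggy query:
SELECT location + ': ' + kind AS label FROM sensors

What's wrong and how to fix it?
Bug: SQLite uses || for string concatenation; + coerces text to numbers (yielding 0)

Fix: Use the || operator for string concatenation

Corrected query:
SELECT location || ': ' || kind AS label FROM sensors

Result:
label              
-------------------
Server-Room: co2   
Lab-A: pressure    
Roof: light        
Server-Room: co2   
Server-Room: temp  
Server-Room: motion
Roof: temp         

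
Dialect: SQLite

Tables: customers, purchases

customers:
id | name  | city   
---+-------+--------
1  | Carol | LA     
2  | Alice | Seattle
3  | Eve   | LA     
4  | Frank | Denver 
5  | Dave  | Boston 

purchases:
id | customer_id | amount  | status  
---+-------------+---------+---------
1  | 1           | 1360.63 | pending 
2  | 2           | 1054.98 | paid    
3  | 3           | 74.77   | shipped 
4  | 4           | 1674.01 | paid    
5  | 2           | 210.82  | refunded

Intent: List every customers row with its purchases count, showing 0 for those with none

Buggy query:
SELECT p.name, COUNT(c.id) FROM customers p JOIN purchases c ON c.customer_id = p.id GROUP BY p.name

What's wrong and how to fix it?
Bug: An inner join excludes parents with zero children

Fix: Switch to LEFT JOIN to retain unmatched parent rows

Corrected query:
SELECT p.name, COUNT(c.id) FROM customers p LEFT JOIN purchases c ON c.customer_id = p.id GROUP BY p.name

Result:
name  | COUNT(c.id)
------+------------
Alice | 2          
Carol | 1          
Dave  | 0          
Eve   | 1          
Frank | 1          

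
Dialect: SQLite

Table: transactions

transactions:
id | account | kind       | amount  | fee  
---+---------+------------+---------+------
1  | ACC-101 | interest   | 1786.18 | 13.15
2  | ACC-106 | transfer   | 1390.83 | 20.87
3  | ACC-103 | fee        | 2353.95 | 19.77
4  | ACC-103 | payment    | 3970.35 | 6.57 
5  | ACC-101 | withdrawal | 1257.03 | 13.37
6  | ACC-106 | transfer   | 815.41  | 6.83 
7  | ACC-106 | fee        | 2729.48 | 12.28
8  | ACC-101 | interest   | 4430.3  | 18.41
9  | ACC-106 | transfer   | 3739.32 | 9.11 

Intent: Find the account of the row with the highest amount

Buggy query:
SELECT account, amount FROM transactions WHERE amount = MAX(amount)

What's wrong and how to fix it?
Bug: MAX(amount) is an aggregate and cannot be used directly in WHERE

Fix: Use a subquery: WHERE amount = (SELECT MAX(amount) FROM transactions)

Corrected query:
SELECT account, amount FROM transactions WHERE amount = (SELECT MAX(amount) FROM transactions)

Result:
account | amount
--------+-------
ACC-101 | 4430.3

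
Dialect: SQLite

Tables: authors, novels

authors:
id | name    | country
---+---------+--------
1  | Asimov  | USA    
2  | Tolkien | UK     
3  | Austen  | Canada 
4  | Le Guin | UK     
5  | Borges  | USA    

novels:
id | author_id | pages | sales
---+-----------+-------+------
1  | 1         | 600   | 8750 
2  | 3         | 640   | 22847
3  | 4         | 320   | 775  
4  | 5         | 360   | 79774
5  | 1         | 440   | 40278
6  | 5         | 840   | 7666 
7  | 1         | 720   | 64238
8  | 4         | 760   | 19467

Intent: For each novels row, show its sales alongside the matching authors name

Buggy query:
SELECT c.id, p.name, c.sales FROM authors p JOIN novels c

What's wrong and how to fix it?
Bug: JOIN with no ON clause produces a cartesian product; every novels row pairs with every authors row

Fix: Specify the join condition linking the foreign key to the parent id

Corrected query:
SELECT c.id, p.name, c.sales FROM authors p JOIN novels c ON c.author_id = p.id

Result:
id | name    | sales
---+---------+------
1  | Asimov  | 8750 
2  | Austen  | 22847
3  | Le Guin | 775  
4  | Borges  | 79774
5  | Asimov  | 40278
6  | Borges  | 7666 
7  | Asimov  | 64238
8  | Le Guin | 19467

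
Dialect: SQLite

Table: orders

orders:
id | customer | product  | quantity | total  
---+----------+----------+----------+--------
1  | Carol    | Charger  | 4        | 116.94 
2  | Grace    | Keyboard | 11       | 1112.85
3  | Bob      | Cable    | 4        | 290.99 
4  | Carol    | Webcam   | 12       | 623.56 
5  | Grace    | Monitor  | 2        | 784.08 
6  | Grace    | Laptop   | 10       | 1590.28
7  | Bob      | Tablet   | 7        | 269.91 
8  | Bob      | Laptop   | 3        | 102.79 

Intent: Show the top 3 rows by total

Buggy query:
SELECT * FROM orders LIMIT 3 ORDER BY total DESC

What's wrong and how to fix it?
Bug: LIMIT must come after ORDER BY

Fix: Sort with ORDER BY, then apply LIMIT

Corrected query:
SELECT * FROM orders ORDER BY total DESC LIMIT 3

Result:
id | customer | product  | quantity | total  
---+----------+----------+----------+--------
6  | Grace    | Laptop   | 10       | 1590.28
2  | Grace    | Keyboard | 11       | 1112.85
5  | Grace    | Monitor  | 2        | 784.08 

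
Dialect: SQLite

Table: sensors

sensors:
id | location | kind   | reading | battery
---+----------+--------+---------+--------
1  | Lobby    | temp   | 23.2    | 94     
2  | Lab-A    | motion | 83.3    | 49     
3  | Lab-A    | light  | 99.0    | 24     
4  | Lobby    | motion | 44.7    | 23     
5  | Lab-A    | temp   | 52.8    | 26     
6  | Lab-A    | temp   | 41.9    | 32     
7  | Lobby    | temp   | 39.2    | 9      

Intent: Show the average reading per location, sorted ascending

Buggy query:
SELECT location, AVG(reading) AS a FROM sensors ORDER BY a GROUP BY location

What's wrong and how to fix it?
Bug: GROUP BY must precede ORDER BY

Fix: Reorder: SELECT … FROM … GROUP BY … ORDER BY …

Corrected query:
SELECT location, AVG(reading) AS a FROM sensors GROUP BY location ORDER BY a

Result:
location | a    
---------+------
Lobby    | 35.7 
Lab-A    | 69.25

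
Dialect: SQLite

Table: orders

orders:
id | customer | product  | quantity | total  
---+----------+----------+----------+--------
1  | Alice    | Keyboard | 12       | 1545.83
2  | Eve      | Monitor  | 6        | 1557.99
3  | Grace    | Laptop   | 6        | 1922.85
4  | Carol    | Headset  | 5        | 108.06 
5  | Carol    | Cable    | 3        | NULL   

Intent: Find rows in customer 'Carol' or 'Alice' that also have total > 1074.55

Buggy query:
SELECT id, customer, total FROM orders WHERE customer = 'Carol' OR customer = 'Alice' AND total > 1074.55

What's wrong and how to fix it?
Bug: AND binds tighter than OR, so this parses as customer = 'Carol' OR (customer = 'Alice' AND total > 1074.55)

Fix: Add parentheses around the OR so the AND applies to both alternatives

Corrected query:
SELECT id, customer, total FROM orders WHERE (customer = 'Carol' OR customer = 'Alice') AND total > 1074.55

Result:
id | customer | total  
---+----------+--------
1  | Alice    | 1545.83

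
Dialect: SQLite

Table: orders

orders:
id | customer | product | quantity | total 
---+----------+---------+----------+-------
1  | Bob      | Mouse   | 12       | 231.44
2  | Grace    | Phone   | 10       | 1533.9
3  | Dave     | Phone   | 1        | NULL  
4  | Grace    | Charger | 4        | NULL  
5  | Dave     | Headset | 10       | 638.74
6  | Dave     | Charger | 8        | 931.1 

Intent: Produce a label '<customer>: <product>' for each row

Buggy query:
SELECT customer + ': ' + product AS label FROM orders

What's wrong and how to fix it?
Bug: SQLite uses || for string concatenation; + coerces text to numbers (yielding 0)

Fix: Use the || operator for string concatenation

Corrected query:
SELECT customer || ': ' || product AS label FROM orders

Result:
label         
--------------
Bob: Mouse    
Grace: Phone  
Dave: Phone   
Grace: Charger
Dave: Headset 
Dave: Charger 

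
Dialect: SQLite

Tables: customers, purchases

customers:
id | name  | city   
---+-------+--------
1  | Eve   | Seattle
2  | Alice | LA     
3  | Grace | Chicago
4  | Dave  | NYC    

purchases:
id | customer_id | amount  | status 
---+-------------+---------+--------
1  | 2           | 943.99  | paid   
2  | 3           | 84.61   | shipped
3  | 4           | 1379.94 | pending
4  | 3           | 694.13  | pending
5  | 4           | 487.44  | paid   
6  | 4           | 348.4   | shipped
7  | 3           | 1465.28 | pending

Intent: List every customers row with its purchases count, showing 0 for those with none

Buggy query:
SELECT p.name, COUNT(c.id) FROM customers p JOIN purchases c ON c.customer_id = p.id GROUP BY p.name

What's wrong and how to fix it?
Bug: INNER JOIN drops customers rows that have no matching purchases rows

Fix: Use LEFT JOIN so parents without children still appear (COUNT(c.id) gives 0)

Corrected query:
SELECT p.name, COUNT(c.id) FROM customers p LEFT JOIN purchases c ON c.customer_id = p.id GROUP BY p.name

Result:
name  | COUNT(c.id)
------+------------
Alice | 1          
Dave  | 3          
Eve   | 0          
Grace | 3          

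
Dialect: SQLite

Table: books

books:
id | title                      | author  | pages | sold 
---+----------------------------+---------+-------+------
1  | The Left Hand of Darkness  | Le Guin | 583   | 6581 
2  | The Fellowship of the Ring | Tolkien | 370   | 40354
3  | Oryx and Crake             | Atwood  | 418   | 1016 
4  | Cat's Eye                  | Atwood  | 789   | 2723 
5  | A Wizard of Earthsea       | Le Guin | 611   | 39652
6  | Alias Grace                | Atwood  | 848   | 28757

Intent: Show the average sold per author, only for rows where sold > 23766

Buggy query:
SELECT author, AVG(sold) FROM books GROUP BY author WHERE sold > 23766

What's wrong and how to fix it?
Bug: Row-level WHERE must come before GROUP BY in the clause order

Fix: Move the WHERE clause before GROUP BY

Corrected query:
SELECT author, AVG(sold) FROM books WHERE sold > 23766 GROUP BY author

Result:
author  | AVG(sold)
--------+----------
Atwood  | 28757    
Le Guin | 39652    
Tolkien | 40354    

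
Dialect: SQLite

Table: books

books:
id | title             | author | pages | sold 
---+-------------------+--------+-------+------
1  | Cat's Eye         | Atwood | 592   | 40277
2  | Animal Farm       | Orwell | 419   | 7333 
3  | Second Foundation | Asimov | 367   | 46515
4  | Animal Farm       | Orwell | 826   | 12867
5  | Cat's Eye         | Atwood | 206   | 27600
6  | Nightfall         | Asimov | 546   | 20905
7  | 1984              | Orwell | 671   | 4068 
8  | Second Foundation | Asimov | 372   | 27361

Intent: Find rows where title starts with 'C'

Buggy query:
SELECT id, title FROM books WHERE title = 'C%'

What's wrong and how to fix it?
Bug: '=' compares the literal string including the % character; pattern matching needs LIKE

Fix: Replace '=' with LIKE so 'C%' is treated as a pattern

Corrected query:
SELECT id, title FROM books WHERE title LIKE 'C%'

Result:
id | title    
---+----------
1  | Cat's Eye
5  | Cat's Eye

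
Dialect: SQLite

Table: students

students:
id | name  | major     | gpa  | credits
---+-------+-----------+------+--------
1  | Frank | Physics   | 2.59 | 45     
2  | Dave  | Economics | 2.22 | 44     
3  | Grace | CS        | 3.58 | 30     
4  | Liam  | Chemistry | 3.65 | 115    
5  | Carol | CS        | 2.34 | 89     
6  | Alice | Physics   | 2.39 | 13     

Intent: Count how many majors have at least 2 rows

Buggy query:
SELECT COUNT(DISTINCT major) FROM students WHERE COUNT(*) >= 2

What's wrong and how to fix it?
Bug: COUNT(*) cannot appear in WHERE; the per-group count doesn't exist yet

Fix: Use a subquery that GROUPs and filters with HAVING, then count its rows

Corrected query:
SELECT COUNT(*) FROM (SELECT major FROM students GROUP BY major HAVING COUNT(*) >= 2)

Result:
COUNT(*)
--------
2       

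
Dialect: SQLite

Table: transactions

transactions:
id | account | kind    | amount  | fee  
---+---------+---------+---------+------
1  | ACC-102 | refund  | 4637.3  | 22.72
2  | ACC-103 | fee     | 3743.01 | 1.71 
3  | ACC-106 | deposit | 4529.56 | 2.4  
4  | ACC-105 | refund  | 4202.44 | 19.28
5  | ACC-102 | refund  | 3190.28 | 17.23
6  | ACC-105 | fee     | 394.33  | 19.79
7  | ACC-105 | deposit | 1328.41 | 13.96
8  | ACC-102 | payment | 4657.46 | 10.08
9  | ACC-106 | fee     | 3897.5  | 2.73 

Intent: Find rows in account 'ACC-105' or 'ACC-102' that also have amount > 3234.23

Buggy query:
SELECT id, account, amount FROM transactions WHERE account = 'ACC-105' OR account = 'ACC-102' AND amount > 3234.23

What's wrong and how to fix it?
Bug: Without parentheses, AND is evaluated before OR, so the amount filter only applies to the 'ACC-102' branch

Fix: Group the OR with parentheses (or use IN), then AND the threshold

Corrected query:
SELECT id, account, amount FROM transactions WHERE (account = 'ACC-105' OR account = 'ACC-102') AND amount > 3234.23

Result:
id | account | amount 
---+---------+--------
1  | ACC-102 | 4637.3 
4  | ACC-105 | 4202.44
8  | ACC-102 | 4657.46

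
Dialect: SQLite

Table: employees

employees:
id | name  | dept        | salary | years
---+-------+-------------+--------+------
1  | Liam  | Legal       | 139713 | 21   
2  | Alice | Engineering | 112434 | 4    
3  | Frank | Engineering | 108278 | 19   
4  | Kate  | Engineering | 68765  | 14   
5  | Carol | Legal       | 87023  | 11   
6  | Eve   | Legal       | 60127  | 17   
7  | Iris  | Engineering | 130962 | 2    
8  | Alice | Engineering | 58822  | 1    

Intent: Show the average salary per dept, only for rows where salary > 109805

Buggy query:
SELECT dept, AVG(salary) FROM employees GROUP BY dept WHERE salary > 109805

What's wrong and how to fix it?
Bug: WHERE cannot follow GROUP BY

Fix: Move the WHERE clause before GROUP BY

Corrected query:
SELECT dept, AVG(salary) FROM employees WHERE salary > 109805 GROUP BY dept

Result:
dept        | AVG(salary)
------------+------------
Engineering | 121698     
Legal       | 139713     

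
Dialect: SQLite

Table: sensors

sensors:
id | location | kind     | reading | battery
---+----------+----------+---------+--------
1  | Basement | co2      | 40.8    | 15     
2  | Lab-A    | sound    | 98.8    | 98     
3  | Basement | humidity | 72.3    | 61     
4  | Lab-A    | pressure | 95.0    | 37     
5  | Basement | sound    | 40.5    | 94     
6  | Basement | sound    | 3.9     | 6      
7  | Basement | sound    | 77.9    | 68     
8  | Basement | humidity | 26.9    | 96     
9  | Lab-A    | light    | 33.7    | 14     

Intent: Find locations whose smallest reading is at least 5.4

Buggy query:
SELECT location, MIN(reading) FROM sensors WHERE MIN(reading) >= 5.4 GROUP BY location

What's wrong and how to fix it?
Bug: MIN() in WHERE is a misuse of aggregate

Fix: Replace WHERE with HAVING after the GROUP BY

Corrected query:
SELECT location, MIN(reading) FROM sensors GROUP BY location HAVING MIN(reading) >= 5.4

Result:
location | MIN(reading)
---------+-------------
Lab-A    | 33.7        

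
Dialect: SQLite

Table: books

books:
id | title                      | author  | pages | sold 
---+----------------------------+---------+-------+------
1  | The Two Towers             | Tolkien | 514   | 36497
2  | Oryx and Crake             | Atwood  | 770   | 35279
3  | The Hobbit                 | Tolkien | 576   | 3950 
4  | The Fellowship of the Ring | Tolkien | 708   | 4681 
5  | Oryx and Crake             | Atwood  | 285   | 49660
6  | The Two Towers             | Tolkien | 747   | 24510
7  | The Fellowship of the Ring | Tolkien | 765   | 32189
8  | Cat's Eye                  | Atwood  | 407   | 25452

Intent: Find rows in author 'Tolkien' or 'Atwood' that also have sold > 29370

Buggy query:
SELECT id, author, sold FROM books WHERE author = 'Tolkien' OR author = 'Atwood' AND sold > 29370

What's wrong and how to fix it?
Bug: AND binds tighter than OR, so this parses as author = 'Tolkien' OR (author = 'Atwood' AND sold > 29370)

Fix: Add parentheses around the OR so the AND applies to both alternatives

Corrected query:
SELECT id, author, sold FROM books WHERE (author = 'Tolkien' OR author = 'Atwood') AND sold > 29370

Result:
id | author  | sold 
---+---------+------
1  | Tolkien | 36497
2  | Atwood  | 35279
5  | Atwood  | 49660
7  | Tolkien | 32189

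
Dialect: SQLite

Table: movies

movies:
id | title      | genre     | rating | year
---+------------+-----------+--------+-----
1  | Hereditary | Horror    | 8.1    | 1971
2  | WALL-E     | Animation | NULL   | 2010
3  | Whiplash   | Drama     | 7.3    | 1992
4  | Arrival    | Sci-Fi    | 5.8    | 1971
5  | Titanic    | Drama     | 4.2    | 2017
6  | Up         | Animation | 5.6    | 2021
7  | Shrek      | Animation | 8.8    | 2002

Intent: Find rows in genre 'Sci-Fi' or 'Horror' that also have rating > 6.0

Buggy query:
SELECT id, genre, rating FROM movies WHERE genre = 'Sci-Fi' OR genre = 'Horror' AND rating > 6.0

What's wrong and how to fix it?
Bug: Without parentheses, AND is evaluated before OR, so the rating filter only applies to the 'Horror' branch

Fix: Group the OR with parentheses (or use IN), then AND the threshold

Corrected query:
SELECT id, genre, rating FROM movies WHERE (genre = 'Sci-Fi' OR genre = 'Horror') AND rating > 6.0

Result:
id | genre  | rating
---+--------+-------
1  | Horror | 8.1   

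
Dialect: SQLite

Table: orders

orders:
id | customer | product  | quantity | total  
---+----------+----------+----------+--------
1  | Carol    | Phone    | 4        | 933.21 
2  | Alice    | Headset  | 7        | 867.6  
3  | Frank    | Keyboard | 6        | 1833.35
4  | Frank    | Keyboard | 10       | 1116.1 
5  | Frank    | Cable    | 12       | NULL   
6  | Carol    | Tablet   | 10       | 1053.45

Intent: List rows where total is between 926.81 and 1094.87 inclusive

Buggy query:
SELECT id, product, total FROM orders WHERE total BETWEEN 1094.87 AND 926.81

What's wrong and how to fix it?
Bug: BETWEEN expects the lower bound first; with 1094.87 AND 926.81 the range is empty

Fix: Swap the bounds so the smaller value comes first

Corrected query:
SELECT id, product, total FROM orders WHERE total BETWEEN 926.81 AND 1094.87

Result:
id | product | total  
---+---------+--------
1  | Phone   | 933.21 
6  | Tablet  | 1053.45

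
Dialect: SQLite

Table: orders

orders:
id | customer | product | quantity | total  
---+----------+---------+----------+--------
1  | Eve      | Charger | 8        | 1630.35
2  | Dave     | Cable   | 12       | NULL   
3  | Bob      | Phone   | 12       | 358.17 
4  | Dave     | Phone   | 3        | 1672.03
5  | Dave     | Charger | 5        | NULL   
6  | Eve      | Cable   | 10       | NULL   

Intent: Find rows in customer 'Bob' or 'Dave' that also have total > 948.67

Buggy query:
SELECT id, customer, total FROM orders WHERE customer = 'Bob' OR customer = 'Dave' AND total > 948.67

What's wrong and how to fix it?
Bug: Without parentheses, AND is evaluated before OR, so the total filter only applies to the 'Dave' branch

Fix: Group the OR with parentheses (or use IN), then AND the threshold

Corrected query:
SELECT id, customer, total FROM orders WHERE (customer = 'Bob' OR customer = 'Dave') AND total > 948.67

Result:
id | customer | total  
---+----------+--------
4  | Dave     | 1672.03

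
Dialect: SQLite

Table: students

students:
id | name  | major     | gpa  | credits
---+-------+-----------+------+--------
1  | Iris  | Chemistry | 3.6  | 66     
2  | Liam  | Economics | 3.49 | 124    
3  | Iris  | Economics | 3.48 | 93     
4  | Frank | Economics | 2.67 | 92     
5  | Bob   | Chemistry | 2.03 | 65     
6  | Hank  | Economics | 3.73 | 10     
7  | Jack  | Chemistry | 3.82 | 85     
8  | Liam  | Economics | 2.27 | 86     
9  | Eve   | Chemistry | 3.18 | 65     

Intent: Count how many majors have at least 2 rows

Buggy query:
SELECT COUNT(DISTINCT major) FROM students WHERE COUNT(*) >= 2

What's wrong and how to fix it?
Bug: COUNT(*) cannot appear in WHERE; the per-group count doesn't exist yet

Fix: Use a subquery that GROUPs and filters with HAVING, then count its rows

Corrected query:
SELECT COUNT(*) FROM (SELECT major FROM students GROUP BY major HAVING COUNT(*) >= 2)

Result:
COUNT(*)
--------
2       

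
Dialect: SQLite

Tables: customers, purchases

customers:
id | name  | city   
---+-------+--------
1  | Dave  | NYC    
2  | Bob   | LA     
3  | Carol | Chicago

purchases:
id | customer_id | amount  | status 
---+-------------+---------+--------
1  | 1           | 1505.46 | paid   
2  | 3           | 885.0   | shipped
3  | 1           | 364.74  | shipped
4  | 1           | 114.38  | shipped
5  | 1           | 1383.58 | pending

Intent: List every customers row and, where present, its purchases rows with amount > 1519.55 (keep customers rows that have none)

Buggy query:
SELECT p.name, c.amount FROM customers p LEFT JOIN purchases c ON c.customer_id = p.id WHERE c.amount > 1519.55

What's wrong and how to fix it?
Bug: Filtering c.amount in WHERE discards the NULL rows produced by LEFT JOIN, turning it into an inner join

Fix: Move the right-table condition into the ON clause so unmatched parents are kept

Corrected query:
SELECT p.name, c.amount FROM customers p LEFT JOIN purchases c ON c.customer_id = p.id AND c.amount > 1519.55

Result:
name  | amount
------+-------
Dave  | NULL  
Bob   | NULL  
Carol | NULL  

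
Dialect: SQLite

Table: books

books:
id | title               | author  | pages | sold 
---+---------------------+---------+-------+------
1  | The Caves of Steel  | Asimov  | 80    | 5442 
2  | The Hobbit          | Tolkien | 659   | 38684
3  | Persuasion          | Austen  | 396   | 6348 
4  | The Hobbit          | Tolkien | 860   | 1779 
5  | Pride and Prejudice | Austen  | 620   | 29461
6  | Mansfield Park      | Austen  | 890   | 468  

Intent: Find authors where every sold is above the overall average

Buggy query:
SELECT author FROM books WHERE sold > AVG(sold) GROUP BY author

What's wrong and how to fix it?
Bug: AVG() is an aggregate; it can't sit directly in WHERE

Fix: Use a subquery for AVG and a HAVING MIN(...) filter so the condition holds for every row in the group

Corrected query:
SELECT author FROM books GROUP BY author HAVING MIN(sold) > (SELECT AVG(sold) FROM books)

Result:
(no rows)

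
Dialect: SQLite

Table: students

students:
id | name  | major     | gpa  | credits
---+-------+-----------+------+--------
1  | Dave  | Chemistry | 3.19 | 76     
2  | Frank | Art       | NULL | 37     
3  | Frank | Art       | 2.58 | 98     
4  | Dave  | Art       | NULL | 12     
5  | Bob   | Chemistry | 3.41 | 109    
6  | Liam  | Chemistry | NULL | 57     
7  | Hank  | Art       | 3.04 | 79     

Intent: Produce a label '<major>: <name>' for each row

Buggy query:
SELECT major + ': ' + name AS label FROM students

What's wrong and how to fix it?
Bug: '+' is numeric addition; on text columns SQLite converts them to 0 instead of concatenating

Fix: Replace + with || to concatenate text

Corrected query:
SELECT major || ': ' || name AS label FROM students

Result:
label          
---------------
Chemistry: Dave
Art: Frank     
Art: Frank     
Art: Dave      
Chemistry: Bob 
Chemistry: Liam
Art: Hank      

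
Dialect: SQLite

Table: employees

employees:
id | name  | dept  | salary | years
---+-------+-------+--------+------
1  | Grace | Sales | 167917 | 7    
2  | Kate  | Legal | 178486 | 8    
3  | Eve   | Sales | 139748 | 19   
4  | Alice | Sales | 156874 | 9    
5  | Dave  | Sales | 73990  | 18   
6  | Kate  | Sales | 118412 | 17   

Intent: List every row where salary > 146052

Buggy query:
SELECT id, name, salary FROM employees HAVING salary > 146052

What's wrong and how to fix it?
Bug: HAVING filters the output of aggregation, but this query has no GROUP BY and no aggregate functions, so SQLite rejects it (HAVING clause on a non-aggregate query); the condition here is per row

Fix: Replace HAVING with WHERE since the condition applies to individual rows

Corrected query:
SELECT id, name, salary FROM employees WHERE salary > 146052

Result:
id | name  | salary
---+-------+-------
1  | Grace | 167917
2  | Kate  | 178486
4  | Alice | 156874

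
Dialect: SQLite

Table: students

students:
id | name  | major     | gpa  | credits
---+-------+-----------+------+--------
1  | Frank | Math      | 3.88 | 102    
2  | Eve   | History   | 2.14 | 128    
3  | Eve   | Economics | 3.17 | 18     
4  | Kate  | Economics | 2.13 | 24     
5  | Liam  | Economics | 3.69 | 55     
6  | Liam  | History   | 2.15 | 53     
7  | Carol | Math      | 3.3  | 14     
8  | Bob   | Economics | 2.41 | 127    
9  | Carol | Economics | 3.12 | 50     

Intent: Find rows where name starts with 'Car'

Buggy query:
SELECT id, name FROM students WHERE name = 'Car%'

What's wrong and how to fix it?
Bug: '=' compares the literal string including the % character; pattern matching needs LIKE

Fix: Use LIKE for wildcard pattern matching

Corrected query:
SELECT id, name FROM students WHERE name LIKE 'Car%'

Result:
id | name 
---+------
7  | Carol
9  | Carol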